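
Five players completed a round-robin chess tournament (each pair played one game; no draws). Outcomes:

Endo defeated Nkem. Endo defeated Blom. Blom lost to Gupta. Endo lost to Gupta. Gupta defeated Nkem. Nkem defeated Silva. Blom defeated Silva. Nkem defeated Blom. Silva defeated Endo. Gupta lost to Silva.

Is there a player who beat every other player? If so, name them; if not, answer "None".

Highest win total is Gupta with 3 (out of 4 possible).
Gupta lost to Silva, so no player went undefeated.

None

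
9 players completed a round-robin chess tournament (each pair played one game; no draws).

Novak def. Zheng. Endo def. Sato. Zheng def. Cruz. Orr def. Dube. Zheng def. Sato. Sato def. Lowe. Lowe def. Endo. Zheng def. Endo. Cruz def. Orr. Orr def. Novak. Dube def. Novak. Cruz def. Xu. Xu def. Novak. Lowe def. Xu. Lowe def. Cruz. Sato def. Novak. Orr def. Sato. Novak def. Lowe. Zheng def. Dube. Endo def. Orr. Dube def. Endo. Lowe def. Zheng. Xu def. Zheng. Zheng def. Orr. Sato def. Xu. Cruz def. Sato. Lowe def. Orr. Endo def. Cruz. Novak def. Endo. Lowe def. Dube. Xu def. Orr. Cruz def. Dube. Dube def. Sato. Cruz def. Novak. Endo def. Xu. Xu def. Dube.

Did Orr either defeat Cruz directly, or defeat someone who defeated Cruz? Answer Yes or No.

No

Orr did not beat Cruz directly.
Orr beat Novak, Sato, Dube, but each of them lost to Cruz. No two-step path.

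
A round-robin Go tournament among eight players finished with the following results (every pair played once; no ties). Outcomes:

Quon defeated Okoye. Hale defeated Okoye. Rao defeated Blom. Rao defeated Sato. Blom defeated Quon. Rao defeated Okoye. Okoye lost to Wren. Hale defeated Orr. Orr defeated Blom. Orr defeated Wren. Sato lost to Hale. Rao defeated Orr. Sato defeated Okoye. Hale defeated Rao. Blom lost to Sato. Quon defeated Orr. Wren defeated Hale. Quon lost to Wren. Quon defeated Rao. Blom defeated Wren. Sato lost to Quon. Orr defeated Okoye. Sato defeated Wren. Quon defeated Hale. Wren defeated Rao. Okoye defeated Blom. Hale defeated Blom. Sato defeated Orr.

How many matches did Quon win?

5

Quon's results: beat Orr, Sato, Rao, Okoye, Hale; lost to Wren, Blom.
That is 5 wins.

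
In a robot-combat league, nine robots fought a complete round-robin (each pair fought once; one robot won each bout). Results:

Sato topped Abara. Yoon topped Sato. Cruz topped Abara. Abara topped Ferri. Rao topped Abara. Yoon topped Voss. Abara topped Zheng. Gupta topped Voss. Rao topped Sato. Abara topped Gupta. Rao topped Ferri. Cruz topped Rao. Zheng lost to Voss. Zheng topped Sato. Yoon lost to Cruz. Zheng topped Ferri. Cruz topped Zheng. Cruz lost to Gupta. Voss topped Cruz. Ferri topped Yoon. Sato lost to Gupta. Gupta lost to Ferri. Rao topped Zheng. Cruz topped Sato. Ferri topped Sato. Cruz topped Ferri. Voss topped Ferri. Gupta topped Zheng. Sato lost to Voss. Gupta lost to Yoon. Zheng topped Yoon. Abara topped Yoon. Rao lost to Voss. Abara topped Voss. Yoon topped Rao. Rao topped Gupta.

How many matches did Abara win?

Abara's results: beat Voss, Ferri, Yoon, Zheng, Gupta; lost to Cruz, Sato, Rao.
That is 5 wins.

5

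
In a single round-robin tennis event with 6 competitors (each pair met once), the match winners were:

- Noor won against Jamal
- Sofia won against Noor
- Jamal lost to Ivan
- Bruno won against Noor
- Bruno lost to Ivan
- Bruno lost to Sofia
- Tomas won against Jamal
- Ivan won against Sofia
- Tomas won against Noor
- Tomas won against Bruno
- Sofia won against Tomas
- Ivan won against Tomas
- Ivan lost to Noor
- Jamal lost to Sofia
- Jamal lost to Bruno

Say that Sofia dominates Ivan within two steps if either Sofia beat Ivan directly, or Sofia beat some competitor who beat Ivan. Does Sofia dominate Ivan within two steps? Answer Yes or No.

Yes

Sofia did not beat Ivan directly.
Sofia beat Jamal, Tomas, Noor, Bruno. Of those, Noor beat Ivan.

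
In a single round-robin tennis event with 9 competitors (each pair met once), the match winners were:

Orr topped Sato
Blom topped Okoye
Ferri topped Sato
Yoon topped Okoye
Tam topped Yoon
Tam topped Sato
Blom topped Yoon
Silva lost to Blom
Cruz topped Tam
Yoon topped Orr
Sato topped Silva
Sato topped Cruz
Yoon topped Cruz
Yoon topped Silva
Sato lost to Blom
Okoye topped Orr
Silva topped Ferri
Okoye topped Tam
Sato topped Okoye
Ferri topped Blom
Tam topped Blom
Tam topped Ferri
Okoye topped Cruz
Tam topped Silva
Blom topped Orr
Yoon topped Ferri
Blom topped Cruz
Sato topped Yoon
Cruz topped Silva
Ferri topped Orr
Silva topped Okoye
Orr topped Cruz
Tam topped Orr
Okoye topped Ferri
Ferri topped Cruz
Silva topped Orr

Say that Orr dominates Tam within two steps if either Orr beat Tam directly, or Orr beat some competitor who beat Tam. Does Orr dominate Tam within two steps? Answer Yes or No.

Orr did not beat Tam directly.
Orr beat Cruz, Sato. Of those, Cruz beat Tam.

Yes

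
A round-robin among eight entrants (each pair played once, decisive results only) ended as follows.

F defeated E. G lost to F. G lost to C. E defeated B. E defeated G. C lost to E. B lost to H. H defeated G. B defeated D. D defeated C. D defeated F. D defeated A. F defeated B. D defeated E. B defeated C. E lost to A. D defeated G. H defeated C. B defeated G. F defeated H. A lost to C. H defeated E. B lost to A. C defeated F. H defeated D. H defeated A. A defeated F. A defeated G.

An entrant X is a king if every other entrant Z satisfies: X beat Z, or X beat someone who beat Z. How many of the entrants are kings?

A reaches everyone (king).
B cannot reach H in two steps.
C cannot reach D in two steps.
D reaches everyone (king).
E cannot reach H in two steps.
F reaches everyone (king).
G cannot reach A, B, C, D, E, F, H in two steps.
H reaches everyone (king).
Kings: A, D, F, H — 4.

4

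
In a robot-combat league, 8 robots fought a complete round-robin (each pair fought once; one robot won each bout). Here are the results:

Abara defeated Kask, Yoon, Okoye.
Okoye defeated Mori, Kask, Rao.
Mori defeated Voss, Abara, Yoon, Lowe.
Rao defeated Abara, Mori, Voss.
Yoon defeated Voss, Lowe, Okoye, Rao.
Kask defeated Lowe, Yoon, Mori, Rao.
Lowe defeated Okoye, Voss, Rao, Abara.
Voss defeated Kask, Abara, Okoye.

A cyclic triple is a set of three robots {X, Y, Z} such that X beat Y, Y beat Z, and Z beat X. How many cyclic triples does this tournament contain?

20

Win totals: Lowe 4, Abara 3, Kask 4, Rao 3, Voss 3, Okoye 3, Yoon 4, Mori 4.
A robot with w wins dominates both others in C(w,2) triples; summing gives 6 + 3 + 6 + 3 + 3 + 3 + 6 + 6 = 36 transitive triples.
Total triples C(8,3) = 56, so cyclic triples = 56 − 36 = 20.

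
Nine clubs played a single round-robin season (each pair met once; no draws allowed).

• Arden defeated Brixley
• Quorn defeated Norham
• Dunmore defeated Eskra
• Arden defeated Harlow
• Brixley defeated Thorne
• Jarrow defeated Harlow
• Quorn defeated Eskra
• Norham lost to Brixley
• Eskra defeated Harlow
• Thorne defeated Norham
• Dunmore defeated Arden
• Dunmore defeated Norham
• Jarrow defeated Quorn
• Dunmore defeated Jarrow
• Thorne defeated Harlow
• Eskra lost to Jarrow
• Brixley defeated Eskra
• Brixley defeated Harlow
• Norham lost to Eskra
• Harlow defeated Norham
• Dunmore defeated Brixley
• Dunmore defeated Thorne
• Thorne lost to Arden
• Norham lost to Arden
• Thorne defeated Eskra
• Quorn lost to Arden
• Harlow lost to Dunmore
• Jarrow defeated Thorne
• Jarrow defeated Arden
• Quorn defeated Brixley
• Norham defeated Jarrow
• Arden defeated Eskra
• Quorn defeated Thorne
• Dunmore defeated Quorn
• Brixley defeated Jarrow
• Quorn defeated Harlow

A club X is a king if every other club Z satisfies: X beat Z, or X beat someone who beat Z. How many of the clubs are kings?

Harlow cannot reach Thorne, Dunmore, Brixley, Quorn, Arden, Eskra in two steps.
Thorne cannot reach Dunmore, Brixley, Quorn, Arden in two steps.
Norham cannot reach Dunmore, Brixley in two steps.
Dunmore reaches everyone (king).
Brixley cannot reach Dunmore in two steps.
Quorn cannot reach Dunmore, Arden in two steps.
Arden cannot reach Dunmore in two steps.
Jarrow cannot reach Dunmore in two steps.
Eskra cannot reach Thorne, Dunmore, Brixley, Quorn, Arden in two steps.
Kings: Dunmore — 1.

1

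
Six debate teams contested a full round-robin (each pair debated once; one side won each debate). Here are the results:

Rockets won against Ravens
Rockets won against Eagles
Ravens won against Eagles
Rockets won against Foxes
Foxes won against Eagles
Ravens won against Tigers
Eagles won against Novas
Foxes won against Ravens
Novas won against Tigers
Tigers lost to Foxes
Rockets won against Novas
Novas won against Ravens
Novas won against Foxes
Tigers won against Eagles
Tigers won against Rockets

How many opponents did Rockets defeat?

4

Rockets' results: beat Eagles, Foxes, Novas, Ravens; lost to Tigers.
That is 4 wins.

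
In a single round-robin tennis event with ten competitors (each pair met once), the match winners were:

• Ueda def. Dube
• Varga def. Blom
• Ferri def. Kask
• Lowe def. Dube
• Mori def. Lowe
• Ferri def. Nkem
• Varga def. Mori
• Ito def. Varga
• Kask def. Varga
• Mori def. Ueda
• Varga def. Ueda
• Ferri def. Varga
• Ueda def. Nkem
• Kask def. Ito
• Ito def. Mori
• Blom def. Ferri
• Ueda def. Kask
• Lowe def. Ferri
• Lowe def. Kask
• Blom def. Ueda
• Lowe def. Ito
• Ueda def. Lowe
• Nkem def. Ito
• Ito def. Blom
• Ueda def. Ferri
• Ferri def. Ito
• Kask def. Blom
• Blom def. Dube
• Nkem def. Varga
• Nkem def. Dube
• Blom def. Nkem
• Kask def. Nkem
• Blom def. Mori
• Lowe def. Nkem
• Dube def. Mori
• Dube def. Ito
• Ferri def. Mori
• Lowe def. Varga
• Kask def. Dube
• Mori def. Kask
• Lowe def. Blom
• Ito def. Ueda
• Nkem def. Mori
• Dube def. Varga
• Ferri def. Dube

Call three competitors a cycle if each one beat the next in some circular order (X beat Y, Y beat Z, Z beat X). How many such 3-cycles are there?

33

Win totals: Ito 4, Kask 5, Blom 5, Ueda 5, Lowe 7, Mori 3, Varga 3, Nkem 4, Ferri 6, Dube 3.
A competitor with w wins dominates both others in C(w,2) triples; summing gives 6 + 10 + 10 + 10 + 21 + 3 + 3 + 6 + 15 + 3 = 87 transitive triples.
Total triples C(10,3) = 120, so cyclic triples = 120 − 87 = 33.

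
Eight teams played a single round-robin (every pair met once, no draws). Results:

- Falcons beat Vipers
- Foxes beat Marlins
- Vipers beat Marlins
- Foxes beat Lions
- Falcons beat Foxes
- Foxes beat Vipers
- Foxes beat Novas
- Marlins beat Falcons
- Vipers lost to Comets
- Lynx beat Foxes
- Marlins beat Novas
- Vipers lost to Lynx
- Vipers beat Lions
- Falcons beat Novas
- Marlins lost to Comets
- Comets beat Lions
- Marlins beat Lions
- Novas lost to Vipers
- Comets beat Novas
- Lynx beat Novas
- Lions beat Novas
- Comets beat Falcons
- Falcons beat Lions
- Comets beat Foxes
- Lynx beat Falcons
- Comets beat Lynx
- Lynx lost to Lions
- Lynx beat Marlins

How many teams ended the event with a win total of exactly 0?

1

Win totals: Comets 7, Marlins 3, Falcons 4, Lions 2, Novas 0, Lynx 5, Foxes 4, Vipers 3.
Exactly 0: Novas — 1 team.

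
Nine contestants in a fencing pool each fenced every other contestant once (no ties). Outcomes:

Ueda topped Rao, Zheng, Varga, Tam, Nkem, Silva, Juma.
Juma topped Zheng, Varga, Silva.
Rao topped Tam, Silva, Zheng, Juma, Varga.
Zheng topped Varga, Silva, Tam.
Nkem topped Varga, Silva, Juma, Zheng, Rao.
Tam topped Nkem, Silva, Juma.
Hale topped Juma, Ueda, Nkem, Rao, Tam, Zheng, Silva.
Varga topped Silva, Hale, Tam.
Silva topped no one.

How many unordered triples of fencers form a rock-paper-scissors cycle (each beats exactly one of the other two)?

Win totals: Zheng 3, Juma 3, Rao 5, Varga 3, Tam 3, Ueda 7, Hale 7, Silva 0, Nkem 5.
A fencer with w wins dominates both others in C(w,2) triples; summing gives 3 + 3 + 10 + 3 + 3 + 21 + 21 + 0 + 10 = 74 transitive triples.
Total triples C(9,3) = 84, so cyclic triples = 84 − 74 = 10.

10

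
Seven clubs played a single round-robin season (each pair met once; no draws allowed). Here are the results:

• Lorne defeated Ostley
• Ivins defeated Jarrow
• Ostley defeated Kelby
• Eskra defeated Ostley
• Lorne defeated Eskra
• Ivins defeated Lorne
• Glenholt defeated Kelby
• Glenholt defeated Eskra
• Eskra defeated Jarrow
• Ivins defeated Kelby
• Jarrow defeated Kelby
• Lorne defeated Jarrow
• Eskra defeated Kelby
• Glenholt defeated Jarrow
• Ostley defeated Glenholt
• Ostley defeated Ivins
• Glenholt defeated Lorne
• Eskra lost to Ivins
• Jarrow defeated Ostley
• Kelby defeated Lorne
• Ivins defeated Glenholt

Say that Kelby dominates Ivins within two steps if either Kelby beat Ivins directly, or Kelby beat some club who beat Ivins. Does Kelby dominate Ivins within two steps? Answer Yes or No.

No

Kelby did not beat Ivins directly.
Kelby beat Lorne, but each of them lost to Ivins. No two-step path.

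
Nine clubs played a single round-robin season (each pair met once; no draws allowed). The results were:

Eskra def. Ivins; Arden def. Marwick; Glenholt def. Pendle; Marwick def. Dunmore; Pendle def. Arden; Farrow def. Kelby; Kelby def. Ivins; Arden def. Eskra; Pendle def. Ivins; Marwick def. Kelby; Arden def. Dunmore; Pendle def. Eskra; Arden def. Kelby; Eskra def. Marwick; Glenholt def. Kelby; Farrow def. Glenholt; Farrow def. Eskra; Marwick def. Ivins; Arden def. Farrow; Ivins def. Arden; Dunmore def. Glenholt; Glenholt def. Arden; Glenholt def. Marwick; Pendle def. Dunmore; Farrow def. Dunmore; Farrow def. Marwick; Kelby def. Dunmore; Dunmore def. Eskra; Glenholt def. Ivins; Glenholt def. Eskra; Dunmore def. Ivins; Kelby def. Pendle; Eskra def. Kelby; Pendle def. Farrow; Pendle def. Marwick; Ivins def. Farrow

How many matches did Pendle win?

6

Pendle's results: beat Dunmore, Eskra, Marwick, Ivins, Arden, Farrow; lost to Kelby, Glenholt.
That is 6 wins.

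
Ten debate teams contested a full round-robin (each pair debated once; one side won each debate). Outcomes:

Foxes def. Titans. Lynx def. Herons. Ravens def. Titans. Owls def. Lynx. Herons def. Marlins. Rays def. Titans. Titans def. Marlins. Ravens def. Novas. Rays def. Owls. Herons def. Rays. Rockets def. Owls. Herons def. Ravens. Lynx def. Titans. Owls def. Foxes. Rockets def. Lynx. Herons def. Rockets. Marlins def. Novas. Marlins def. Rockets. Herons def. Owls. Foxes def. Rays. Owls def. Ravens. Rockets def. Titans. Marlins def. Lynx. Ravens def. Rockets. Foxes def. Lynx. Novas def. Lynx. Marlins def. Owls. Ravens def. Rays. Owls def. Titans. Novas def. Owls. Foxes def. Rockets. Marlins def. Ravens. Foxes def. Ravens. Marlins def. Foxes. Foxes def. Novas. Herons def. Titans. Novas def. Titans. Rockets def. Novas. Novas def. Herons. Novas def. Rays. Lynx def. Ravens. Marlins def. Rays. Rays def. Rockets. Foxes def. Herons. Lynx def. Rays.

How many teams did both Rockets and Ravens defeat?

2

Rockets beat: Novas, Titans, Lynx, Owls.
Ravens beat: Rays, Novas, Titans, Rockets.
Both beat: Novas, Titans — 2.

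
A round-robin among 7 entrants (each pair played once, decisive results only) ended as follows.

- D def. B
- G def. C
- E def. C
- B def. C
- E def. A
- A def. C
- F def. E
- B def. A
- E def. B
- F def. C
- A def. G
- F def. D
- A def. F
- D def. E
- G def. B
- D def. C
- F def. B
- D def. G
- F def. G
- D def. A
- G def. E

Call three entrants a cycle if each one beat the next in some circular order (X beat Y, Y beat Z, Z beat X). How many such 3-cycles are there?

Win totals: A 3, B 2, C 0, D 5, E 3, F 5, G 3.
An entrant with w wins dominates both others in C(w,2) triples; summing gives 3 + 1 + 0 + 10 + 3 + 10 + 3 = 30 transitive triples.
Total triples C(7,3) = 35, so cyclic triples = 35 − 30 = 5.

5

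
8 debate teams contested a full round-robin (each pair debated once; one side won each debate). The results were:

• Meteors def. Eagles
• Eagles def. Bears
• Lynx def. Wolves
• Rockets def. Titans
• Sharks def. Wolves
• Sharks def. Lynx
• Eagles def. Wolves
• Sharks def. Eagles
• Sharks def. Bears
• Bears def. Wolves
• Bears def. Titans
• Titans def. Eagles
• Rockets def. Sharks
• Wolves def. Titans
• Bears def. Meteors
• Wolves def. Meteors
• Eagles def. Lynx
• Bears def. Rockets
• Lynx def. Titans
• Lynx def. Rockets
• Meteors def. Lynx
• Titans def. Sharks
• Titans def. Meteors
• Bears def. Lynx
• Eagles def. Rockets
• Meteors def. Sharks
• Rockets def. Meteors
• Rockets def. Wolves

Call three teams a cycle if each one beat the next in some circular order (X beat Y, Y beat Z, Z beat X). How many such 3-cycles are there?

Win totals: Lynx 3, Sharks 4, Bears 5, Wolves 2, Meteors 3, Titans 3, Rockets 4, Eagles 4.
A team with w wins dominates both others in C(w,2) triples; summing gives 3 + 6 + 10 + 1 + 3 + 3 + 6 + 6 = 38 transitive triples.
Total triples C(8,3) = 56, so cyclic triples = 56 − 38 = 18.

18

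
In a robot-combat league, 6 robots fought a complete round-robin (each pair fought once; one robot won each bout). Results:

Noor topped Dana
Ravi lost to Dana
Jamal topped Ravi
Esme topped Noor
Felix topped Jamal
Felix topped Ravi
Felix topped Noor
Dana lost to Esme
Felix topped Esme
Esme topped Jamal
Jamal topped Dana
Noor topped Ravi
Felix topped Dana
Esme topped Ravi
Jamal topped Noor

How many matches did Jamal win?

Jamal's results: beat Dana, Noor, Ravi; lost to Esme, Felix.
That is 3 wins.

3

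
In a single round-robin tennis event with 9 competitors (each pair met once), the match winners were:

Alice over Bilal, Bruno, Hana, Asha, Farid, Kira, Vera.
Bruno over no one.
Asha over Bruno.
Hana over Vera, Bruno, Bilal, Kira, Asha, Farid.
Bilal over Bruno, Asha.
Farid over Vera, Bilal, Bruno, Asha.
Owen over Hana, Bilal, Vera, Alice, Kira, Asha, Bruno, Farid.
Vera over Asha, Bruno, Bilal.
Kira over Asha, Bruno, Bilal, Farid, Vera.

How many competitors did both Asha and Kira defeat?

Asha beat: Bruno.
Kira beat: Asha, Bruno, Bilal, Vera, Farid.
Both beat: Bruno — 1.

1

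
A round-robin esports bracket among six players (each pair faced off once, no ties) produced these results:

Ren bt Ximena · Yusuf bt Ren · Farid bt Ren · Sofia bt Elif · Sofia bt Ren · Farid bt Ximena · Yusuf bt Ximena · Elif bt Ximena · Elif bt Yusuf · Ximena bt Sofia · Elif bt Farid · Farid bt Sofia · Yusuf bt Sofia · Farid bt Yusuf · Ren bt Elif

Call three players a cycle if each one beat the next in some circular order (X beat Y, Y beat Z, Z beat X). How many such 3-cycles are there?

Of the C(6,3) = 20 triples, the cyclic ones are: {Elif, Ximena, Sofia}; {Elif, Yusuf, Ren}; {Elif, Yusuf, Sofia}; {Elif, Farid, Ren}; {Elif, Farid, Sofia}; {Ximena, Ren, Sofia}.
That is 6.

6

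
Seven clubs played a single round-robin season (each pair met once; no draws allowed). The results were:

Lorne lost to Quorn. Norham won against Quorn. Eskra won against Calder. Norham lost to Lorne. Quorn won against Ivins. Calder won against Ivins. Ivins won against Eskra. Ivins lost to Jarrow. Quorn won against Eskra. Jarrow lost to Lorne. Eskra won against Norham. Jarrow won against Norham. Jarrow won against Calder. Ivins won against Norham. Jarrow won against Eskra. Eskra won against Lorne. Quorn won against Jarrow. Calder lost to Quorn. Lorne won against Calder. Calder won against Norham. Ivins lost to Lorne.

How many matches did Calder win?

2

Calder's results: beat Ivins, Norham; lost to Quorn, Eskra, Lorne, Jarrow.
That is 2 wins.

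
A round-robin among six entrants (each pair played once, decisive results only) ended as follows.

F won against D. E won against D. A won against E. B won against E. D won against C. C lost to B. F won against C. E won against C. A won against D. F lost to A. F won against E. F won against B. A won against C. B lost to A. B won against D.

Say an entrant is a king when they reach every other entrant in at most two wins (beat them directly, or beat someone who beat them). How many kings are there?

1

A reaches everyone (king).
B cannot reach A, F in two steps.
C cannot reach A, B, D, E, F in two steps.
D cannot reach A, B, E, F in two steps.
E cannot reach A, B, F in two steps.
F cannot reach A in two steps.
Kings: A — 1.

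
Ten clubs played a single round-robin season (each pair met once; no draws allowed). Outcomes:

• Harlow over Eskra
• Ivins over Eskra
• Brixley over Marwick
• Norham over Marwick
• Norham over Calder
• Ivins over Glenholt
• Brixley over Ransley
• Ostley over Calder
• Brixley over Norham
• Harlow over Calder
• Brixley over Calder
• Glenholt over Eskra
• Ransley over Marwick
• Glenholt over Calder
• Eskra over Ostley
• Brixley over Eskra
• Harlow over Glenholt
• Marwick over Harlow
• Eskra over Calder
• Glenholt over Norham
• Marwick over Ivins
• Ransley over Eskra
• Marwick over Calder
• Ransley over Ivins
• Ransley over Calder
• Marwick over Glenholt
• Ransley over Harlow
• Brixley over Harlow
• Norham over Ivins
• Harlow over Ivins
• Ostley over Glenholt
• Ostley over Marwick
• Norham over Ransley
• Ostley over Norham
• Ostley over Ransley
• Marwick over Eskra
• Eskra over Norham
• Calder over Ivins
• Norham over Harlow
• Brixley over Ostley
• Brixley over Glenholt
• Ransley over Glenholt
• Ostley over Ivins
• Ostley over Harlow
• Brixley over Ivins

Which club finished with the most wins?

Win totals: Calder 1, Brixley 9, Marwick 5, Ivins 2, Harlow 4, Ransley 6, Glenholt 3, Norham 5, Ostley 7, Eskra 3.
Brixley leads with 9 wins (next highest: 7).

Brixley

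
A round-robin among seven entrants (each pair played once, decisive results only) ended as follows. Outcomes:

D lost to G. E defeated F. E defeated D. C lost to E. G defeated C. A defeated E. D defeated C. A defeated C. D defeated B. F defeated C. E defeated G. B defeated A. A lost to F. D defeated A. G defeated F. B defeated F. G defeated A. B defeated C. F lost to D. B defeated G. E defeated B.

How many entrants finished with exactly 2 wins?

Win totals: A 2, B 4, C 0, D 4, E 5, F 2, G 4.
Exactly 2: A, F — 2 entrants.

2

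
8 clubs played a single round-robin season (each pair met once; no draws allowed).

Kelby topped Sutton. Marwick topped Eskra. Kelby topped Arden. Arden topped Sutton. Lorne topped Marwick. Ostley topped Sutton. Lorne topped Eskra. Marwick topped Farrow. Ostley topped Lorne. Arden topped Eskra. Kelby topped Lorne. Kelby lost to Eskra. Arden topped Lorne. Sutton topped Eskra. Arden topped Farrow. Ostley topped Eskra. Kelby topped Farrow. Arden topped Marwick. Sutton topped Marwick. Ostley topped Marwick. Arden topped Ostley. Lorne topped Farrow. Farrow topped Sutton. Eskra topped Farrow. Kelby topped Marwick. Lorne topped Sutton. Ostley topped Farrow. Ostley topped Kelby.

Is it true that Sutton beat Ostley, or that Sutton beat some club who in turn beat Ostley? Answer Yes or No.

Sutton did not beat Ostley directly.
Sutton beat Marwick, Eskra, but each of them lost to Ostley. No two-step path.

No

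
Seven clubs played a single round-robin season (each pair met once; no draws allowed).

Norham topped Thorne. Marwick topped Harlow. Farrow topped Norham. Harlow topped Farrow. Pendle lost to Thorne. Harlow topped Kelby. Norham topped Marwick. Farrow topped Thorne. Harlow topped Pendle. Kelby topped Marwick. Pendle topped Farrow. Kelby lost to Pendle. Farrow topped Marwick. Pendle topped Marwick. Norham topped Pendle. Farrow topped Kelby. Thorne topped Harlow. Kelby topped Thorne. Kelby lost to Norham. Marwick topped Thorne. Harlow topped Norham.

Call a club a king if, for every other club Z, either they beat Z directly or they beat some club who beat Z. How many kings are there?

6

Kelby cannot reach Farrow, Norham in two steps.
Farrow reaches everyone (king).
Norham reaches everyone (king).
Marwick reaches everyone (king).
Thorne reaches everyone (king).
Harlow reaches everyone (king).
Pendle reaches everyone (king).
Kings: Farrow, Norham, Marwick, Thorne, Harlow, Pendle — 6.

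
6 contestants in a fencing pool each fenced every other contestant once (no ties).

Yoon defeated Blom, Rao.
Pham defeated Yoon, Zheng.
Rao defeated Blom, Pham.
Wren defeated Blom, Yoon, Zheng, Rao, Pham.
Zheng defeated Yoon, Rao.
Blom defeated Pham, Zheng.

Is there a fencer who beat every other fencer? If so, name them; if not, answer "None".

Wren has 5 wins out of 5 opponents — a perfect record.

Wren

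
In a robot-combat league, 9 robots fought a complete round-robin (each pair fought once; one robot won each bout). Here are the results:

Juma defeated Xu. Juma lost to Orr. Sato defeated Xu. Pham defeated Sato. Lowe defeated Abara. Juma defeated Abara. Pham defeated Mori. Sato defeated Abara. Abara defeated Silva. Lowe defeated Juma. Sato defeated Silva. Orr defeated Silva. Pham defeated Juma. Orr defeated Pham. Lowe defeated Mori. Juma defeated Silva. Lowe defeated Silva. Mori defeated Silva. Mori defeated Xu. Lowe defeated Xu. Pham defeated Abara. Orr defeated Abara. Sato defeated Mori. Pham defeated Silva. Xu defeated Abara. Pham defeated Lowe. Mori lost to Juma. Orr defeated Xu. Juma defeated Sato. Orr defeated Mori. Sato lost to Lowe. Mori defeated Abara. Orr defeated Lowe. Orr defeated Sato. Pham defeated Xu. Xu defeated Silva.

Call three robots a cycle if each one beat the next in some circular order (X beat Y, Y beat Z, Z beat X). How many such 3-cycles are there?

0

Win totals: Lowe 6, Juma 5, Silva 0, Sato 4, Orr 8, Abara 1, Xu 2, Pham 7, Mori 3.
A robot with w wins dominates both others in C(w,2) triples; summing gives 15 + 10 + 0 + 6 + 28 + 0 + 1 + 21 + 3 = 84 transitive triples.
Total triples C(9,3) = 84, so cyclic triples = 84 − 84 = 0.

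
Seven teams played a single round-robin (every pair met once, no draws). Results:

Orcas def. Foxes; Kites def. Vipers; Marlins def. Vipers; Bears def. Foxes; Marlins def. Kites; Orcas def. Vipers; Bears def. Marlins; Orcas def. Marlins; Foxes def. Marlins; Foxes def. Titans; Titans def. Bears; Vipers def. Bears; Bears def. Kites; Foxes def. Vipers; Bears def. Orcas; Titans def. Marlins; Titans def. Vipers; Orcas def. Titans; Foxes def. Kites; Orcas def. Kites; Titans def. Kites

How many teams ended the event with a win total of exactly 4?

3

Win totals: Titans 4, Marlins 2, Kites 1, Foxes 4, Vipers 1, Orcas 5, Bears 4.
Exactly 4: Titans, Foxes, Bears — 3 teams.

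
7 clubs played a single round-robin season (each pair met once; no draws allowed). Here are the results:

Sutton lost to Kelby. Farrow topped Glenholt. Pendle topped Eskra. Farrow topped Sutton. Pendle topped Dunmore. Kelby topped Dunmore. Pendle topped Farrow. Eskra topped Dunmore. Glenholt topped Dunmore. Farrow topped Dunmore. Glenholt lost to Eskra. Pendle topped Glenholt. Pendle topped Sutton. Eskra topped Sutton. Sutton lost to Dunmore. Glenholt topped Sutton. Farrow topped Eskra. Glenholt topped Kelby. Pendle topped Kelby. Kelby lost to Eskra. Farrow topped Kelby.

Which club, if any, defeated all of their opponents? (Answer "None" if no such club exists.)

Pendle has 6 wins out of 6 opponents — a perfect record.

Pendle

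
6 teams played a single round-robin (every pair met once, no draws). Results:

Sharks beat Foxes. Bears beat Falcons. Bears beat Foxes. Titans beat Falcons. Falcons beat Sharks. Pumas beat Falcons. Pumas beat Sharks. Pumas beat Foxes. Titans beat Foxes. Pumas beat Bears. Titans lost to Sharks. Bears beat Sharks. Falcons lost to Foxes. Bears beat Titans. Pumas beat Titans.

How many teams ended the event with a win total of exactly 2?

Win totals: Pumas 5, Titans 2, Foxes 1, Bears 4, Sharks 2, Falcons 1.
Exactly 2: Titans, Sharks — 2 teams.

2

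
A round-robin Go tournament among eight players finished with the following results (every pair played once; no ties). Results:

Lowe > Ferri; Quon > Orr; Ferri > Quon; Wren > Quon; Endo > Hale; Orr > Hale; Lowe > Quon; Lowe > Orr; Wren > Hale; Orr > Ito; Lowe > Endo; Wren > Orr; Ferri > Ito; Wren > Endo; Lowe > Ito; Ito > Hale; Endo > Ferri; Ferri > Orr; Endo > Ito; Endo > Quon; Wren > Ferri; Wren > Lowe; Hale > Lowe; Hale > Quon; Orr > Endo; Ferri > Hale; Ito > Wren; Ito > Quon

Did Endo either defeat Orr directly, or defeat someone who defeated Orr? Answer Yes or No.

Yes

Endo did not beat Orr directly.
Endo beat Hale, Quon, Ito, Ferri. Of those, Quon beat Orr.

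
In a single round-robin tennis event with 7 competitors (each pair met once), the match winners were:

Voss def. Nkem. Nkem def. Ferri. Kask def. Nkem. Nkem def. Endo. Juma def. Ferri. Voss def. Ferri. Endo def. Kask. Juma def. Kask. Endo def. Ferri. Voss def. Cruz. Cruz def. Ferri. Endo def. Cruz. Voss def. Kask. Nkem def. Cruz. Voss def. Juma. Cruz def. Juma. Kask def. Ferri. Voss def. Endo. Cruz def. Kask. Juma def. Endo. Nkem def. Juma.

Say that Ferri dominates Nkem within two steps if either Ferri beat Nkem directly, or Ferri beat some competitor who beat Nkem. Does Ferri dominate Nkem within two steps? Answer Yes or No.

No

Ferri did not beat Nkem directly.
Ferri beat no one, so there is no intermediate competitor.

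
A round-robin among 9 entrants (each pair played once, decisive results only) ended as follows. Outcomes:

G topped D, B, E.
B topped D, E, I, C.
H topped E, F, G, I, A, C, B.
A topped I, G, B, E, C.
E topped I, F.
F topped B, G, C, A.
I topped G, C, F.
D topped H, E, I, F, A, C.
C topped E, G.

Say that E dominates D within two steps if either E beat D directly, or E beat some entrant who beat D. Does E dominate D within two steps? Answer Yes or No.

E did not beat D directly.
E beat F, I, but each of them lost to D. No two-step path.

No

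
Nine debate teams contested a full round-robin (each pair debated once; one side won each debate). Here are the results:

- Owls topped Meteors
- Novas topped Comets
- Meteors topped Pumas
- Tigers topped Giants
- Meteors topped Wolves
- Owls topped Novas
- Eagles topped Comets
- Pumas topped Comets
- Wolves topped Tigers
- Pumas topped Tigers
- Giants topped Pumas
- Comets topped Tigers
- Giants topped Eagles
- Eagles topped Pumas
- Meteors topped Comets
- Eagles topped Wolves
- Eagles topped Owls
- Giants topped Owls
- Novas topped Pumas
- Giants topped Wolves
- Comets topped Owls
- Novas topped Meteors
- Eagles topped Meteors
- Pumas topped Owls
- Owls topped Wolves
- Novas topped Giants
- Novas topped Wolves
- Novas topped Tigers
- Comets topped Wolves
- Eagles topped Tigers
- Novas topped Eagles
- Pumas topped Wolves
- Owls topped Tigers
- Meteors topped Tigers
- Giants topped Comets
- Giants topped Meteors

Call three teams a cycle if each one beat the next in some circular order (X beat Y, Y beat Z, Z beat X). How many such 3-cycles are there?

Win totals: Novas 7, Pumas 4, Meteors 4, Tigers 1, Owls 4, Giants 6, Wolves 1, Eagles 6, Comets 3.
A team with w wins dominates both others in C(w,2) triples; summing gives 21 + 6 + 6 + 0 + 6 + 15 + 0 + 15 + 3 = 72 transitive triples.
Total triples C(9,3) = 84, so cyclic triples = 84 − 72 = 12.

12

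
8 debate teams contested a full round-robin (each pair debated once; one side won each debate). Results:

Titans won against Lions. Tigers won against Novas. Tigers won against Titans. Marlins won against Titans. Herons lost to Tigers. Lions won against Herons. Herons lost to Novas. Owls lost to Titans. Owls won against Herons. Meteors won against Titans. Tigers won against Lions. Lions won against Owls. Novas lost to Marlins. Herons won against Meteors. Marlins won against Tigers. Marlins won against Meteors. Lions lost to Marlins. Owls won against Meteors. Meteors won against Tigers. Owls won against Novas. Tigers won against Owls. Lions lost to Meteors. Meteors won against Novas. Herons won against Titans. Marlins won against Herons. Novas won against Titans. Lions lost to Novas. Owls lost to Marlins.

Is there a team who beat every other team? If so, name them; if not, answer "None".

Marlins

Marlins has 7 wins out of 7 opponents — a perfect record.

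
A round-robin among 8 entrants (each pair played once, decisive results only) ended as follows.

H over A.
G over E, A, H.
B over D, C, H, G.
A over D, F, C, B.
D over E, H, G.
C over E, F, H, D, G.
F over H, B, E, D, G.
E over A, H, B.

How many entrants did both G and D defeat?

2

G beat: A, E, H.
D beat: E, G, H.
Both beat: E, H — 2.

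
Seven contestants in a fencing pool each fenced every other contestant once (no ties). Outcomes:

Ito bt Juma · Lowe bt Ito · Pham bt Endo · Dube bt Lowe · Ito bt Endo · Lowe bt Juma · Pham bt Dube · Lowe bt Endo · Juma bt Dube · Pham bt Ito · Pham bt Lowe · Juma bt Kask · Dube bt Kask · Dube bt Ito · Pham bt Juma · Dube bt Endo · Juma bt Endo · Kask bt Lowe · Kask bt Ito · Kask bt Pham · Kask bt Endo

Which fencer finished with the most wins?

Win totals: Pham 5, Dube 4, Ito 2, Kask 4, Juma 3, Endo 0, Lowe 3.
Pham leads with 5 wins (next highest: 4).

Pham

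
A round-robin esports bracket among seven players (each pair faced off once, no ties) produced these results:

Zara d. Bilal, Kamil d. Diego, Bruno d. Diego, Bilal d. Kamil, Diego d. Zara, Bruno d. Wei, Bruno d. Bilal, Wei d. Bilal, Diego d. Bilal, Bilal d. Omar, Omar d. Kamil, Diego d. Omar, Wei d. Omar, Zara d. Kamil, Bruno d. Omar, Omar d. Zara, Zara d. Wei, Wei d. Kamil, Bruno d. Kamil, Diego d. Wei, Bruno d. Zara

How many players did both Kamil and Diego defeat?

0

Kamil beat: Diego.
Diego beat: Zara, Bilal, Wei, Omar.
No one was beaten by both.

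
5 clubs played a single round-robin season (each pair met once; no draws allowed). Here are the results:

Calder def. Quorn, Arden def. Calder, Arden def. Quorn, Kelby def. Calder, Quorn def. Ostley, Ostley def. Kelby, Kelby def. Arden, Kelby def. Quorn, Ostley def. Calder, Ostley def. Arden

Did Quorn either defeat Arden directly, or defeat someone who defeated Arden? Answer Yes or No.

Quorn did not beat Arden directly.
Quorn beat Ostley. Of those, Ostley beat Arden.

Yes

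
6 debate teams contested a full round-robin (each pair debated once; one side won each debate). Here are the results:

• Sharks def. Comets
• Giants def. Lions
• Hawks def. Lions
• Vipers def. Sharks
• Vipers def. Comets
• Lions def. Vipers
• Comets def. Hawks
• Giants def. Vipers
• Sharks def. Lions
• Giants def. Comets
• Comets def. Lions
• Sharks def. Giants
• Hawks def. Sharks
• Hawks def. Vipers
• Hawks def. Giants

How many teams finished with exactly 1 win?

1

Win totals: Hawks 4, Lions 1, Giants 3, Vipers 2, Sharks 3, Comets 2.
Exactly 1: Lions — 1 team.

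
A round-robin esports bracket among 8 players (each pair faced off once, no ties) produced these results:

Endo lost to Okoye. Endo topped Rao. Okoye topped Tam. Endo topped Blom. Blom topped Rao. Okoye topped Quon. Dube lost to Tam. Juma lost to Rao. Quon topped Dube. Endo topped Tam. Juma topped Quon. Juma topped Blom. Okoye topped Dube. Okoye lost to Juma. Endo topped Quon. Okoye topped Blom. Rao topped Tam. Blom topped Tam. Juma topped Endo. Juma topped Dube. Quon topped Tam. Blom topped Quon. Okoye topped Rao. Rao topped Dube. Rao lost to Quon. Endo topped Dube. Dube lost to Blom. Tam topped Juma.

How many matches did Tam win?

Tam's results: beat Dube, Juma; lost to Endo, Blom, Okoye, Rao, Quon.
That is 2 wins.

2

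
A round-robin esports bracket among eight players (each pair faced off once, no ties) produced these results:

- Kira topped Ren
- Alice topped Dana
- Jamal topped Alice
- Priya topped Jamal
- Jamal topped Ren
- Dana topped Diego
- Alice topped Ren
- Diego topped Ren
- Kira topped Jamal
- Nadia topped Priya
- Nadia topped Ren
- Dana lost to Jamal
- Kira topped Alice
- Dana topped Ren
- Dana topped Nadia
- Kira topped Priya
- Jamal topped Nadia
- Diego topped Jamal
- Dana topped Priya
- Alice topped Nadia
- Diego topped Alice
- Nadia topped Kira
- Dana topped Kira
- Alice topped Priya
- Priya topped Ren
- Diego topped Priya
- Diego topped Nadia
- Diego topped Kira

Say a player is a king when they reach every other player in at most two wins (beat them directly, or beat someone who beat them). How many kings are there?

Diego reaches everyone (king).
Ren cannot reach Diego, Nadia, Kira, Jamal, Priya, Alice, Dana in two steps.
Nadia cannot reach Diego, Dana in two steps.
Kira cannot reach Diego in two steps.
Jamal reaches everyone (king).
Priya cannot reach Diego, Kira in two steps.
Alice reaches everyone (king).
Dana reaches everyone (king).
Kings: Diego, Jamal, Alice, Dana — 4.

4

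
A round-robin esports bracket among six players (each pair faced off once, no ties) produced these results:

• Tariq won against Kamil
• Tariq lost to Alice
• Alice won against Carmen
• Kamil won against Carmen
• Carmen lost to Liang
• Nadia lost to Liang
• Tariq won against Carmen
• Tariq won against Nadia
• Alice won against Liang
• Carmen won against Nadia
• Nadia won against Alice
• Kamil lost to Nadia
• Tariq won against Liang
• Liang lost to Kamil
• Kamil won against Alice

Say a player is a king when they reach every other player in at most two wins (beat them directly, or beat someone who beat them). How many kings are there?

Tariq reaches everyone (king).
Nadia reaches everyone (king).
Liang cannot reach Tariq in two steps.
Kamil reaches everyone (king).
Alice reaches everyone (king).
Carmen cannot reach Tariq, Liang in two steps.
Kings: Tariq, Nadia, Kamil, Alice — 4.

4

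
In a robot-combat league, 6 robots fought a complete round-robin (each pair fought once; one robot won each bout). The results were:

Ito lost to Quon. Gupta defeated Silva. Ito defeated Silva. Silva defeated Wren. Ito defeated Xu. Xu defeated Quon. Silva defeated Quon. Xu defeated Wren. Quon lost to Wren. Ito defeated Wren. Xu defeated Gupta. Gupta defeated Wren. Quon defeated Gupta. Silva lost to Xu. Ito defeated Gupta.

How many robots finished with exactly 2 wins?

3

Win totals: Silva 2, Gupta 2, Xu 4, Ito 4, Wren 1, Quon 2.
Exactly 2: Silva, Gupta, Quon — 3 robots.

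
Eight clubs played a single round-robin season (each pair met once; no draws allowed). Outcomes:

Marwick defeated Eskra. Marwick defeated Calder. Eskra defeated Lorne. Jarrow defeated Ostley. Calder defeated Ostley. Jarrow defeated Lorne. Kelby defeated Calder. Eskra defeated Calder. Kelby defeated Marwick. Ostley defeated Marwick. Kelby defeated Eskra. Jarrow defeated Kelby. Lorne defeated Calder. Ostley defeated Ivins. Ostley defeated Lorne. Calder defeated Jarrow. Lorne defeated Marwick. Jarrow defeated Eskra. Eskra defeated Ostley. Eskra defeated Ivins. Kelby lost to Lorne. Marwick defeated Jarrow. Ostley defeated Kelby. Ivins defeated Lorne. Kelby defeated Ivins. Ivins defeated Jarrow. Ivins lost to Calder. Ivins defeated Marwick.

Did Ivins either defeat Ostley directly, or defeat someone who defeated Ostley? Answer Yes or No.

Yes

Ivins did not beat Ostley directly.
Ivins beat Jarrow, Marwick, Lorne. Of those, Jarrow beat Ostley.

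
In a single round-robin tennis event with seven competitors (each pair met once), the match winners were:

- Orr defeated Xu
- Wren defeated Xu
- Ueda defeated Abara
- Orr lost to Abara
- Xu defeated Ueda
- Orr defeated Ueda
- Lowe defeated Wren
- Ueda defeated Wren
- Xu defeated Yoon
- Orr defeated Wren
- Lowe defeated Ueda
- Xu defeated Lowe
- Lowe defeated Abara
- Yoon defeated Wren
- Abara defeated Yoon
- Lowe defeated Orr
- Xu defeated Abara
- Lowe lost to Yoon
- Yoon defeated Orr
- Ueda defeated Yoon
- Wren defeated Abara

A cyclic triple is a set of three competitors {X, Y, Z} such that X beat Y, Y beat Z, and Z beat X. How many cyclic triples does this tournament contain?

12

Win totals: Abara 2, Ueda 3, Lowe 4, Xu 4, Orr 3, Yoon 3, Wren 2.
A competitor with w wins dominates both others in C(w,2) triples; summing gives 1 + 3 + 6 + 6 + 3 + 3 + 1 = 23 transitive triples.
Total triples C(7,3) = 35, so cyclic triples = 35 − 23 = 12.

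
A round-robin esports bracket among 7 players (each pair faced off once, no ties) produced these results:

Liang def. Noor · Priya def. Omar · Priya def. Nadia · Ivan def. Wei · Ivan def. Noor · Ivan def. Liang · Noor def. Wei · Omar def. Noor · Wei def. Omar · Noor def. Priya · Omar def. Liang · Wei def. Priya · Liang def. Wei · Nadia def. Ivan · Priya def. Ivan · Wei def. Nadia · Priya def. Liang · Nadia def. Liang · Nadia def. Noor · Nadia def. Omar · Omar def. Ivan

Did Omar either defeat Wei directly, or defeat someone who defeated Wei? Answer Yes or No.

Yes

Omar did not beat Wei directly.
Omar beat Noor, Liang, Ivan. Of those, Noor beat Wei.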